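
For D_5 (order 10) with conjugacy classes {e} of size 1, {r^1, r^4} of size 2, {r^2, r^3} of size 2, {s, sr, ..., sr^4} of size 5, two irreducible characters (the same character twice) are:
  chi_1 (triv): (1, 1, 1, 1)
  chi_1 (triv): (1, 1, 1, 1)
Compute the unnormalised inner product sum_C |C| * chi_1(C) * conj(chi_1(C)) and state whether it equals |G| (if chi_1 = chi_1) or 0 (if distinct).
Sum = 10 = |G| = 10; so <chi_1, chi_1> = 1 (norm-1 confirms irreducibility).

Justification: Compute term by term over conjugacy classes (|C| * chi_1(C) * conj(chi_1(C))):
  1*(1)*conj(1) + 2*(1)*conj(1) + 2*(1)*conj(1) + 5*(1)*conj(1)
  = (1) + (2) + (2) + (5)
  = 10.
Dividing by |G| = 10 gives 10/10 = 1, matching the row-orthogonality relation <chi_1, chi_1> = [chi_1 = chi_1].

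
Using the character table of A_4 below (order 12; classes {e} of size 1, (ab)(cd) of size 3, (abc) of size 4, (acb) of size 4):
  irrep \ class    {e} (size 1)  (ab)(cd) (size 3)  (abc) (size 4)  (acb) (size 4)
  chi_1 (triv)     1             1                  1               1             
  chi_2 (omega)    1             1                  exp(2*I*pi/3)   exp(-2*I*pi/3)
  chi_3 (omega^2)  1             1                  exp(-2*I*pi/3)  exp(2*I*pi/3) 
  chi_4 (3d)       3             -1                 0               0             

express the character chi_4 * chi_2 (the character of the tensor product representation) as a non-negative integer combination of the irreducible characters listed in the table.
chi_4 tensor chi_2 = chi_4 (all other irreducibles have multiplicity 0).

Derivation: The character of a tensor product is the pointwise product (chi_4 * chi_2)(C) = chi_4(C) * chi_2(C):
  {e}: (3)*(1), (ab)(cd): (-1)*(1), (abc): (0)*(exp(2*I*pi/3)), (acb): (0)*(exp(-2*I*pi/3))
so (chi_4 * chi_2) takes values
  {e} -> 3, (ab)(cd) -> -1, (abc) -> 0, (acb) -> 0.
Now take the inner product of this character with each irreducible chi from the table, <chi_4*chi_2, chi> = (1/12) sum_C |C| (chi_4*chi_2)(C) conj(chi(C)):
  <chi_4*chi_2, chi_1> = (1/12)[1*(3)*conj(1) + 3*(-1)*conj(1) + 4*(0)*conj(1) + 4*(0)*conj(1)]
      = (1/12)[(3) + (-3) + (0) + (0)] = 0/12 = 0
  <chi_4*chi_2, chi_2> = (1/12)[1*(3)*conj(1) + 3*(-1)*conj(1) + 4*(0)*conj(exp(2*I*pi/3)) + 4*(0)*conj(exp(-2*I*pi/3))]
      = (1/12)[(3) + (-3) + (0) + (0)] = 0/12 = 0
  <chi_4*chi_2, chi_3> = (1/12)[1*(3)*conj(1) + 3*(-1)*conj(1) + 4*(0)*conj(exp(-2*I*pi/3)) + 4*(0)*conj(exp(2*I*pi/3))]
      = (1/12)[(3) + (-3) + (0) + (0)] = 0/12 = 0
  <chi_4*chi_2, chi_4> = (1/12)[1*(3)*conj(3) + 3*(-1)*conj(-1) + 4*(0)*conj(0) + 4*(0)*conj(0)]
      = (1/12)[(9) + (3) + (0) + (0)] = 12/12 = 1
(Exp terms are combined using exp(i*s)*conj(exp(i*t)) = exp(i*(s-t)), and sums of them are collapsed using the identity that for every m > 1 the m distinct m-th roots of unity sum to 0, e.g. 1 + exp(2*I*pi/3) + exp(-2*I*pi/3) = 0.)
Hence the multiplicities are chi_4: 1. Dimension check: dim(chi_4)*dim(chi_2) = 3*1 = 3 and sum (mult * dim) = 1*3 = 3.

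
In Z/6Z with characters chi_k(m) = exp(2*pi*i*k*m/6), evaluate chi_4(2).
chi_4(2) = zeta_6^8 = exp(2*I*pi/3)

Justification: chi_4(2) = zeta_6^(4*2) = zeta_6^8. Since zeta_6^6 = 1, this equals zeta_6^2 = exp(2*pi*i*2/6) = exp(2*I*pi/3).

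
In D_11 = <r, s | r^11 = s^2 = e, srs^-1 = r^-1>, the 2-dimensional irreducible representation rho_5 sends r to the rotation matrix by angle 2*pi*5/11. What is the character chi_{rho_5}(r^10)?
chi_{rho_5}(r^10) = 2*cos(2*pi*5*10/11) = -2*cos(pi/11)

Argument: rho_5(r^10) is rotation by angle 2*pi*5*10/11, whose trace is 2*cos(2*pi*5*10/11) = -2*cos(pi/11).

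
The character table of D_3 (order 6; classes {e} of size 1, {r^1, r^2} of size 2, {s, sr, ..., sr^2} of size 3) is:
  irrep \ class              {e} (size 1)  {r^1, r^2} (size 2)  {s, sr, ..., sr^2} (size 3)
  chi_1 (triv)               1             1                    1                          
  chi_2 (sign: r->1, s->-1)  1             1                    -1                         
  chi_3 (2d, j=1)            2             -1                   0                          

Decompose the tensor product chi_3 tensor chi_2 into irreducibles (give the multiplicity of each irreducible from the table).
chi_3 tensor chi_2 = chi_3 (all other irreducibles have multiplicity 0).

Derivation: The character of a tensor product is the pointwise product (chi_3 * chi_2)(C) = chi_3(C) * chi_2(C):
  {e}: (2)*(1), {r^1, r^2}: (-1)*(1), {s, sr, ..., sr^2}: (0)*(-1)
so (chi_3 * chi_2) takes values
  {e} -> 2, {r^1, r^2} -> -1, {s, sr, ..., sr^2} -> 0.
Now take the inner product of this character with each irreducible chi from the table, <chi_3*chi_2, chi> = (1/6) sum_C |C| (chi_3*chi_2)(C) conj(chi(C)):
  <chi_3*chi_2, chi_1> = (1/6)[1*(2)*conj(1) + 2*(-1)*conj(1) + 3*(0)*conj(1)]
      = (1/6)[(2) + (-2) + (0)] = 0/6 = 0
  <chi_3*chi_2, chi_2> = (1/6)[1*(2)*conj(1) + 2*(-1)*conj(1) + 3*(0)*conj(-1)]
      = (1/6)[(2) + (-2) + (0)] = 0/6 = 0
  <chi_3*chi_2, chi_3> = (1/6)[1*(2)*conj(2) + 2*(-1)*conj(-1) + 3*(0)*conj(0)]
      = (1/6)[(4) + (2) + (0)] = 6/6 = 1
Hence the multiplicities are chi_3: 1. Dimension check: dim(chi_3)*dim(chi_2) = 2*1 = 2 and sum (mult * dim) = 1*2 = 2.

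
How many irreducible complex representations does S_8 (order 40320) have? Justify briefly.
22

Proof sketch: The number of irreducible complex representations of a finite group equals its number of conjugacy classes. Conjugacy classes in S_8 correspond to cycle types, i.e. partitions of 8; there are p(8) = 22 of them, so S_8 (order 40320) has exactly 22 irreducible complex representations.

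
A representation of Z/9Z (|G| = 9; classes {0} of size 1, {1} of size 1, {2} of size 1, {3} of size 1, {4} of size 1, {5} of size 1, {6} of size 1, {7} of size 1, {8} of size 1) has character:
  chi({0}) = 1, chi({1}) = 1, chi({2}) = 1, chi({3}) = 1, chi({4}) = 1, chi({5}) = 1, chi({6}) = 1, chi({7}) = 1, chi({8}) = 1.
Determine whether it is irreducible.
Irreducible: <chi, chi> = 1.

Why: <chi, chi> = (1/|G|) sum_C |C| * |chi(C)|^2 = (1/9)[1*|1|^2 + 1*|1|^2 + 1*|1|^2 + 1*|1|^2 + 1*|1|^2 + 1*|1|^2 + 1*|1|^2 + 1*|1|^2 + 1*|1|^2]
  = (1/9)[(1) + (1) + (1) + (1) + (1) + (1) + (1) + (1) + (1)] = 9/9 = 1.
(Exp terms are combined using exp(i*s)*conj(exp(i*t)) = exp(i*(s-t)), and sums of them are collapsed using the identity that for every m > 1 the m distinct m-th roots of unity sum to 0, e.g. 1 + exp(2*I*pi/3) + exp(-2*I*pi/3) = 0.)
A character is irreducible iff <chi, chi> = 1, so this representation is irreducible.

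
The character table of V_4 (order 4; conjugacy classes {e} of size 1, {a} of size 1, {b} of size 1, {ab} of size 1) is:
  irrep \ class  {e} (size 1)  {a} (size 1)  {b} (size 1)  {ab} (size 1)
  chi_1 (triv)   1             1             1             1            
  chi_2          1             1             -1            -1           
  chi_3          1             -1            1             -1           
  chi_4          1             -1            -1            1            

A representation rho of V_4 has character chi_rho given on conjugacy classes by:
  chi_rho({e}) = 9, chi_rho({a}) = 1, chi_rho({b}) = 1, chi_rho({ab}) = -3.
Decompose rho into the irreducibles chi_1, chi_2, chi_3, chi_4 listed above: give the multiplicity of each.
Multiplicities: chi_1: 2, chi_2: 3, chi_3: 3, chi_4: 1.

Proof sketch: Use <chi_rho, chi> = (1/|G|) sum_C |C| * chi_rho(C) * conj(chi(C)) with |G| = 4 for each irreducible chi in the table:
  <chi_rho, chi_1> = (1/4)[1*(9)*conj(1) + 1*(1)*conj(1) + 1*(1)*conj(1) + 1*(-3)*conj(1)]
      = (1/4)[(9) + (1) + (1) + (-3)] = 8/4 = 2
  <chi_rho, chi_2> = (1/4)[1*(9)*conj(1) + 1*(1)*conj(1) + 1*(1)*conj(-1) + 1*(-3)*conj(-1)]
      = (1/4)[(9) + (1) + (-1) + (3)] = 12/4 = 3
  <chi_rho, chi_3> = (1/4)[1*(9)*conj(1) + 1*(1)*conj(-1) + 1*(1)*conj(1) + 1*(-3)*conj(-1)]
      = (1/4)[(9) + (-1) + (1) + (3)] = 12/4 = 3
  <chi_rho, chi_4> = (1/4)[1*(9)*conj(1) + 1*(1)*conj(-1) + 1*(1)*conj(-1) + 1*(-3)*conj(1)]
      = (1/4)[(9) + (-1) + (-1) + (-3)] = 4/4 = 1
Dimension check: dim(rho) = sum (mult * dim) = 2*1 + 3*1 + 3*1 + 1*1 = 9 = chi_rho(e) = 9.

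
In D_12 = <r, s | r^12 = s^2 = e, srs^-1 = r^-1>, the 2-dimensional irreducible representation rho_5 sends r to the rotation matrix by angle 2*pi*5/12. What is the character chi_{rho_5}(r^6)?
chi_{rho_5}(r^6) = 2*cos(2*pi*5*6/12) = -2

Justification: rho_5(r^6) is rotation by angle 2*pi*5*6/12, whose trace is 2*cos(2*pi*5*6/12) = -2.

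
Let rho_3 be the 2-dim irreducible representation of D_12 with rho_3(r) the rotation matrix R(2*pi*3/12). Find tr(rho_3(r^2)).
chi_{rho_3}(r^2) = 2*cos(2*pi*3*2/12) = -2

Proof sketch: rho_3(r^2) is rotation by angle 2*pi*3*2/12, whose trace is 2*cos(2*pi*3*2/12) = -2.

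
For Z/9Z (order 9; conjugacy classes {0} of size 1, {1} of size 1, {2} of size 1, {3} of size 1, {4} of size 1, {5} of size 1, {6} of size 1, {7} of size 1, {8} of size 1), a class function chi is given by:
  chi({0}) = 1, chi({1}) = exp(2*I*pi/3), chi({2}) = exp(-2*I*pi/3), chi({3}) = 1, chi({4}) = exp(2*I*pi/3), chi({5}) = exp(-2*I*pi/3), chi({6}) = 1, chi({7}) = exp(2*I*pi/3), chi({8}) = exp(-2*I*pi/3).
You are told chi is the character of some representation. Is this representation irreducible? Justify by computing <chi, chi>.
Irreducible: <chi, chi> = 1.

<chi, chi> = (1/|G|) sum_C |C| * |chi(C)|^2 = (1/9)[1*|1|^2 + 1*|exp(2*I*pi/3)|^2 + 1*|exp(-2*I*pi/3)|^2 + 1*|1|^2 + 1*|exp(2*I*pi/3)|^2 + 1*|exp(-2*I*pi/3)|^2 + 1*|1|^2 + 1*|exp(2*I*pi/3)|^2 + 1*|exp(-2*I*pi/3)|^2]
  = (1/9)[(1) + (1) + (1) + (1) + (1) + (1) + (1) + (1) + (1)] = 9/9 = 1.
(Exp terms are combined using exp(i*s)*conj(exp(i*t)) = exp(i*(s-t)), and sums of them are collapsed using the identity that for every m > 1 the m distinct m-th roots of unity sum to 0, e.g. 1 + exp(2*I*pi/3) + exp(-2*I*pi/3) = 0.)
A character is irreducible iff <chi, chi> = 1, so this representation is irreducible.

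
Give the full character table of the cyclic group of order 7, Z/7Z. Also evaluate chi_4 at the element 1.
Character table of Z/7Z (irreps indexed chi_0,...,chi_6 with chi_k(m) = zeta_7^(k*m), zeta_7 = exp(2*pi*i/7)):
  irrep \ class  {0} (size 1)  {1} (size 1)    {2} (size 1)    {3} (size 1)    {4} (size 1)    {5} (size 1)    {6} (size 1)  
  chi_0          1             1               1               1               1               1               1             
  chi_1          1             exp(2*I*pi/7)   exp(4*I*pi/7)   exp(6*I*pi/7)   exp(-6*I*pi/7)  exp(-4*I*pi/7)  exp(-2*I*pi/7)
  chi_2          1             exp(4*I*pi/7)   exp(-6*I*pi/7)  exp(-2*I*pi/7)  exp(2*I*pi/7)   exp(6*I*pi/7)   exp(-4*I*pi/7)
  chi_3          1             exp(6*I*pi/7)   exp(-2*I*pi/7)  exp(4*I*pi/7)   exp(-4*I*pi/7)  exp(2*I*pi/7)   exp(-6*I*pi/7)
  chi_4          1             exp(-6*I*pi/7)  exp(2*I*pi/7)   exp(-4*I*pi/7)  exp(4*I*pi/7)   exp(-2*I*pi/7)  exp(6*I*pi/7) 
  chi_5          1             exp(-4*I*pi/7)  exp(6*I*pi/7)   exp(2*I*pi/7)   exp(-2*I*pi/7)  exp(-6*I*pi/7)  exp(4*I*pi/7) 
  chi_6          1             exp(-2*I*pi/7)  exp(-4*I*pi/7)  exp(-6*I*pi/7)  exp(6*I*pi/7)   exp(4*I*pi/7)   exp(2*I*pi/7) 

Spot check: chi_4(1) = zeta_7^(4*1) = zeta_7^4 = exp(-6*I*pi/7).

Justification: Z/7Z is abelian, so all 7 irreducible complex representations are 1-dimensional. They are given by chi_k(m) = zeta_7^(k*m) for k = 0,...,6. Row orthogonality: sum_m chi_k(m) conj(chi_l(m)) = 7 * [k = l].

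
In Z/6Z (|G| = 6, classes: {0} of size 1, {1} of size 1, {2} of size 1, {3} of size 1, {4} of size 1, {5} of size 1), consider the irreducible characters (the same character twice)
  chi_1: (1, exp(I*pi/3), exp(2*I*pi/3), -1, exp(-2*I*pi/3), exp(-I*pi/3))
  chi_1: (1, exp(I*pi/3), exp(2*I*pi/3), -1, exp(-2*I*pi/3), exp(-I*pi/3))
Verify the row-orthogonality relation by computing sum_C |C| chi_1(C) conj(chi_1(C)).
Sum = 6 = |G| = 6; so <chi_1, chi_1> = 1 (norm-1 confirms irreducibility).

Details: Compute term by term over conjugacy classes (|C| * chi_1(C) * conj(chi_1(C))):
  1*(1)*conj(1) + 1*(exp(I*pi/3))*conj(exp(I*pi/3)) + 1*(exp(2*I*pi/3))*conj(exp(2*I*pi/3)) + 1*(-1)*conj(-1) + 1*(exp(-2*I*pi/3))*conj(exp(-2*I*pi/3)) + 1*(exp(-I*pi/3))*conj(exp(-I*pi/3))
  = (1) + (1) + (1) + (1) + (1) + (1)
  = 6.
(Exp terms are combined using exp(i*s)*conj(exp(i*t)) = exp(i*(s-t)), and sums of them are collapsed using the identity that for every m > 1 the m distinct m-th roots of unity sum to 0, e.g. 1 + exp(2*I*pi/3) + exp(-2*I*pi/3) = 0.)
Dividing by |G| = 6 gives 6/6 = 1, matching the row-orthogonality relation <chi_1, chi_1> = [chi_1 = chi_1].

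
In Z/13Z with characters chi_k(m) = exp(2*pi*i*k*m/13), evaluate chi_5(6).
chi_5(6) = zeta_13^30 = exp(8*I*pi/13)

chi_5(6) = zeta_13^(5*6) = zeta_13^30. Since zeta_13^13 = 1, this equals zeta_13^4 = exp(2*pi*i*4/13) = exp(8*I*pi/13).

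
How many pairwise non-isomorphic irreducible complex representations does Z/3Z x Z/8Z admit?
24

Reasoning: The number of irreducible complex representations of a finite group equals its number of conjugacy classes. Z/3Z x Z/8Z is abelian of order 24, so every element is its own conjugacy class: 24 classes, so Z/3Z x Z/8Z (order 24) has exactly 24 irreducible complex representations.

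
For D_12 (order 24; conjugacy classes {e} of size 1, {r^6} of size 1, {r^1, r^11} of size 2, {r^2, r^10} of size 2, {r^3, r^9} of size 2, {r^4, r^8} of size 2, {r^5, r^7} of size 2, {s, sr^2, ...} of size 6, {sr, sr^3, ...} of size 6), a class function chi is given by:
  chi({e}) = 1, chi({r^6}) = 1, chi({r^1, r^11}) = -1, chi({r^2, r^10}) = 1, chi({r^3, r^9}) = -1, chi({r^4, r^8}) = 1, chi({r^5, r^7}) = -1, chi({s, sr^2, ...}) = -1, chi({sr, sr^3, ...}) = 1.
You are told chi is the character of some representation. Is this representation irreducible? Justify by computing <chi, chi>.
Irreducible: <chi, chi> = 1.

Argument: <chi, chi> = (1/|G|) sum_C |C| * |chi(C)|^2 = (1/24)[1*|1|^2 + 1*|1|^2 + 2*|-1|^2 + 2*|1|^2 + 2*|-1|^2 + 2*|1|^2 + 2*|-1|^2 + 6*|-1|^2 + 6*|1|^2]
  = (1/24)[(1) + (1) + (2) + (2) + (2) + (2) + (2) + (6) + (6)] = 24/24 = 1.
A character is irreducible iff <chi, chi> = 1, so this representation is irreducible.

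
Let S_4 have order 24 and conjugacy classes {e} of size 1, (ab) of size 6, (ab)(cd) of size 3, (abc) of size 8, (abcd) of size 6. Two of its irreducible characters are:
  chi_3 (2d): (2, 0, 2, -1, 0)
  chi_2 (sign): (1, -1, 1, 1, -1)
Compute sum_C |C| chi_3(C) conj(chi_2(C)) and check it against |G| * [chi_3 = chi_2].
Sum = 0; so <chi_3, chi_2> = 0 (distinct irreducibles are orthogonal).

Reasoning: Compute term by term over conjugacy classes (|C| * chi_3(C) * conj(chi_2(C))):
  1*(2)*conj(1) + 6*(0)*conj(-1) + 3*(2)*conj(1) + 8*(-1)*conj(1) + 6*(0)*conj(-1)
  = (2) + (0) + (6) + (-8) + (0)
  = 0.
Dividing by |G| = 24 gives 0/24 = 0, matching the row-orthogonality relation <chi_3, chi_2> = [chi_3 = chi_2].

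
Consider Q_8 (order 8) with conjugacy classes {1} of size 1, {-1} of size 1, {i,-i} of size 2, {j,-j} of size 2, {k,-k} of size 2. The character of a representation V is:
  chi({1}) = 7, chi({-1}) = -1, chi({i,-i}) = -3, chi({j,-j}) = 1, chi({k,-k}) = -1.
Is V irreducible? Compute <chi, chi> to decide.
Not irreducible (reducible): <chi, chi> = 9 > 1.

Working: <chi, chi> = (1/|G|) sum_C |C| * |chi(C)|^2 = (1/8)[1*|7|^2 + 1*|-1|^2 + 2*|-3|^2 + 2*|1|^2 + 2*|-1|^2]
  = (1/8)[(49) + (1) + (18) + (2) + (2)] = 72/8 = 9.
A character is irreducible iff <chi, chi> = 1, so this representation is reducible.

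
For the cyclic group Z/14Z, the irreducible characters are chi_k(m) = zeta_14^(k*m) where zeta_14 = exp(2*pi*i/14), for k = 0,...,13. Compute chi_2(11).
chi_2(11) = zeta_14^22 = exp(-6*I*pi/7)

Justification: chi_2(11) = zeta_14^(2*11) = zeta_14^22. Since zeta_14^14 = 1, this equals zeta_14^8 = exp(2*pi*i*8/14) = exp(-6*I*pi/7).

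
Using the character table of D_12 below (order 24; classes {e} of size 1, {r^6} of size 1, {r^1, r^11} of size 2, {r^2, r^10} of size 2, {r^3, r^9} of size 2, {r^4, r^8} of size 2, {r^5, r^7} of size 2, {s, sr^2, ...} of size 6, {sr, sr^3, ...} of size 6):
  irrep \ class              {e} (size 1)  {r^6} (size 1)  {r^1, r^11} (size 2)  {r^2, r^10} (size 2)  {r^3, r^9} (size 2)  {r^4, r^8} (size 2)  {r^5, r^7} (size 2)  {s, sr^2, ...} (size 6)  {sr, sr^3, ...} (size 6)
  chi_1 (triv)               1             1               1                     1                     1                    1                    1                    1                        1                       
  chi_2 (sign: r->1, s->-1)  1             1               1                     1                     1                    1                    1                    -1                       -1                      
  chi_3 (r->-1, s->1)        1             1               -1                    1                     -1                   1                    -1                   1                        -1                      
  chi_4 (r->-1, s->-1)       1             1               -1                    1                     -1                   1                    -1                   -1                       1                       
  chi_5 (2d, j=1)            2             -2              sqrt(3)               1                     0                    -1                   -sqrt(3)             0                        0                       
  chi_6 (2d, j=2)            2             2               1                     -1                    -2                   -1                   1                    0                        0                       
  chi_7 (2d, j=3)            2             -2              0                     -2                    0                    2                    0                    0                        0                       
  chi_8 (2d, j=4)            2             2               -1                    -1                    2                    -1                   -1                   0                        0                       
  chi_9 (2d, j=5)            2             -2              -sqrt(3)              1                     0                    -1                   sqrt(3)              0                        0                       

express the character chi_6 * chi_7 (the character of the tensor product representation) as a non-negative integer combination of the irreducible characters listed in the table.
chi_6 tensor chi_7 = chi_5 + chi_9 (all other irreducibles have multiplicity 0).

Derivation: The character of a tensor product is the pointwise product (chi_6 * chi_7)(C) = chi_6(C) * chi_7(C):
  {e}: (2)*(2), {r^6}: (2)*(-2), {r^1, r^11}: (1)*(0), {r^2, r^10}: (-1)*(-2), {r^3, r^9}: (-2)*(0), {r^4, r^8}: (-1)*(2), {r^5, r^7}: (1)*(0), {s, sr^2, ...}: (0)*(0), {sr, sr^3, ...}: (0)*(0)
so (chi_6 * chi_7) takes values
  {e} -> 4, {r^6} -> -4, {r^1, r^11} -> 0, {r^2, r^10} -> 2, {r^3, r^9} -> 0, {r^4, r^8} -> -2, {r^5, r^7} -> 0, {s, sr^2, ...} -> 0, {sr, sr^3, ...} -> 0.
Now take the inner product of this character with each irreducible chi from the table, <chi_6*chi_7, chi> = (1/24) sum_C |C| (chi_6*chi_7)(C) conj(chi(C)):
  <chi_6*chi_7, chi_1> = (1/24)[1*(4)*conj(1) + 1*(-4)*conj(1) + 2*(0)*conj(1) + 2*(2)*conj(1) + 2*(0)*conj(1) + 2*(-2)*conj(1) + 2*(0)*conj(1) + 6*(0)*conj(1) + 6*(0)*conj(1)]
      = (1/24)[(4) + (-4) + (0) + (4) + (0) + (-4) + (0) + (0) + (0)] = 0/24 = 0
  <chi_6*chi_7, chi_2> = (1/24)[1*(4)*conj(1) + 1*(-4)*conj(1) + 2*(0)*conj(1) + 2*(2)*conj(1) + 2*(0)*conj(1) + 2*(-2)*conj(1) + 2*(0)*conj(1) + 6*(0)*conj(-1) + 6*(0)*conj(-1)]
      = (1/24)[(4) + (-4) + (0) + (4) + (0) + (-4) + (0) + (0) + (0)] = 0/24 = 0
  <chi_6*chi_7, chi_3> = (1/24)[1*(4)*conj(1) + 1*(-4)*conj(1) + 2*(0)*conj(-1) + 2*(2)*conj(1) + 2*(0)*conj(-1) + 2*(-2)*conj(1) + 2*(0)*conj(-1) + 6*(0)*conj(1) + 6*(0)*conj(-1)]
      = (1/24)[(4) + (-4) + (0) + (4) + (0) + (-4) + (0) + (0) + (0)] = 0/24 = 0
  <chi_6*chi_7, chi_4> = (1/24)[1*(4)*conj(1) + 1*(-4)*conj(1) + 2*(0)*conj(-1) + 2*(2)*conj(1) + 2*(0)*conj(-1) + 2*(-2)*conj(1) + 2*(0)*conj(-1) + 6*(0)*conj(-1) + 6*(0)*conj(1)]
      = (1/24)[(4) + (-4) + (0) + (4) + (0) + (-4) + (0) + (0) + (0)] = 0/24 = 0
  <chi_6*chi_7, chi_5> = (1/24)[1*(4)*conj(2) + 1*(-4)*conj(-2) + 2*(0)*conj(sqrt(3)) + 2*(2)*conj(1) + 2*(0)*conj(0) + 2*(-2)*conj(-1) + 2*(0)*conj(-sqrt(3)) + 6*(0)*conj(0) + 6*(0)*conj(0)]
      = (1/24)[(8) + (8) + (0) + (4) + (0) + (4) + (0) + (0) + (0)] = 24/24 = 1
  <chi_6*chi_7, chi_6> = (1/24)[1*(4)*conj(2) + 1*(-4)*conj(2) + 2*(0)*conj(1) + 2*(2)*conj(-1) + 2*(0)*conj(-2) + 2*(-2)*conj(-1) + 2*(0)*conj(1) + 6*(0)*conj(0) + 6*(0)*conj(0)]
      = (1/24)[(8) + (-8) + (0) + (-4) + (0) + (4) + (0) + (0) + (0)] = 0/24 = 0
  <chi_6*chi_7, chi_7> = (1/24)[1*(4)*conj(2) + 1*(-4)*conj(-2) + 2*(0)*conj(0) + 2*(2)*conj(-2) + 2*(0)*conj(0) + 2*(-2)*conj(2) + 2*(0)*conj(0) + 6*(0)*conj(0) + 6*(0)*conj(0)]
      = (1/24)[(8) + (8) + (0) + (-8) + (0) + (-8) + (0) + (0) + (0)] = 0/24 = 0
  <chi_6*chi_7, chi_8> = (1/24)[1*(4)*conj(2) + 1*(-4)*conj(2) + 2*(0)*conj(-1) + 2*(2)*conj(-1) + 2*(0)*conj(2) + 2*(-2)*conj(-1) + 2*(0)*conj(-1) + 6*(0)*conj(0) + 6*(0)*conj(0)]
      = (1/24)[(8) + (-8) + (0) + (-4) + (0) + (4) + (0) + (0) + (0)] = 0/24 = 0
  <chi_6*chi_7, chi_9> = (1/24)[1*(4)*conj(2) + 1*(-4)*conj(-2) + 2*(0)*conj(-sqrt(3)) + 2*(2)*conj(1) + 2*(0)*conj(0) + 2*(-2)*conj(-1) + 2*(0)*conj(sqrt(3)) + 6*(0)*conj(0) + 6*(0)*conj(0)]
      = (1/24)[(8) + (8) + (0) + (4) + (0) + (4) + (0) + (0) + (0)] = 24/24 = 1
Hence the multiplicities are chi_5: 1, chi_9: 1. Dimension check: dim(chi_6)*dim(chi_7) = 2*2 = 4 and sum (mult * dim) = 1*2 + 1*2 = 4.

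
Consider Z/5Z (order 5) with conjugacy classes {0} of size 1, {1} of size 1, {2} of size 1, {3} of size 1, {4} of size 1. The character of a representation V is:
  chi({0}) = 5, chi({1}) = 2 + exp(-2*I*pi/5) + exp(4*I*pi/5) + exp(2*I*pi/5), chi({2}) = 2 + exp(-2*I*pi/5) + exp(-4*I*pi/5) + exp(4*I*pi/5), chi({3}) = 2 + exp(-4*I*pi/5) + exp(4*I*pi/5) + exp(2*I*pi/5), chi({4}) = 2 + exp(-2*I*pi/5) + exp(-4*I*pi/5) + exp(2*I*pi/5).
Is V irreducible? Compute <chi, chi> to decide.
Not irreducible (reducible): <chi, chi> = 7 > 1.

Argument: <chi, chi> = (1/|G|) sum_C |C| * |chi(C)|^2 = (1/5)[1*|5|^2 + 1*|2 + exp(-2*I*pi/5) + exp(4*I*pi/5) + exp(2*I*pi/5)|^2 + 1*|2 + exp(-2*I*pi/5) + exp(-4*I*pi/5) + exp(4*I*pi/5)|^2 + 1*|2 + exp(-4*I*pi/5) + exp(4*I*pi/5) + exp(2*I*pi/5)|^2 + 1*|2 + exp(-2*I*pi/5) + exp(-4*I*pi/5) + exp(2*I*pi/5)|^2]
  = (1/5)[(25) + (7 + 5*exp(-2*I*pi/5) + 4*exp(-4*I*pi/5) + 4*exp(4*I*pi/5) + 5*exp(2*I*pi/5)) + (7 + 4*exp(-2*I*pi/5) + 5*exp(-4*I*pi/5) + 5*exp(4*I*pi/5) + 4*exp(2*I*pi/5)) + (7 + 4*exp(-2*I*pi/5) + 5*exp(-4*I*pi/5) + 5*exp(4*I*pi/5) + 4*exp(2*I*pi/5)) + (7 + 5*exp(-2*I*pi/5) + 4*exp(-4*I*pi/5) + 4*exp(4*I*pi/5) + 5*exp(2*I*pi/5))] = 35/5 = 7.
(Exp terms are combined using exp(i*s)*conj(exp(i*t)) = exp(i*(s-t)), and sums of them are collapsed using the identity that for every m > 1 the m distinct m-th roots of unity sum to 0, e.g. 1 + exp(2*I*pi/3) + exp(-2*I*pi/3) = 0.)
A character is irreducible iff <chi, chi> = 1, so this representation is reducible.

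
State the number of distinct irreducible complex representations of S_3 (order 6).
3

Reasoning: The number of irreducible complex representations of a finite group equals its number of conjugacy classes. Conjugacy classes in S_3 correspond to cycle types, i.e. partitions of 3; there are p(3) = 3 of them, so S_3 (order 6) has exactly 3 irreducible complex representations.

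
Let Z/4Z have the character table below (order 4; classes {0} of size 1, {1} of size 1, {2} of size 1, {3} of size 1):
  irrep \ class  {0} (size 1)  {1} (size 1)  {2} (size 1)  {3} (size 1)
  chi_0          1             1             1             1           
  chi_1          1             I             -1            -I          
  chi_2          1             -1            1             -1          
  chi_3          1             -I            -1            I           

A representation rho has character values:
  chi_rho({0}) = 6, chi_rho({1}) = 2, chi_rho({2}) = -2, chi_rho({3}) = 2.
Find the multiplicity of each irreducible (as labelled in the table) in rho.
Multiplicities: chi_0: 2, chi_1: 2, chi_2: 0, chi_3: 2.

Argument: Use <chi_rho, chi> = (1/|G|) sum_C |C| * chi_rho(C) * conj(chi(C)) with |G| = 4 for each irreducible chi in the table:
  <chi_rho, chi_0> = (1/4)[1*(6)*conj(1) + 1*(2)*conj(1) + 1*(-2)*conj(1) + 1*(2)*conj(1)]
      = (1/4)[(6) + (2) + (-2) + (2)] = 8/4 = 2
  <chi_rho, chi_1> = (1/4)[1*(6)*conj(1) + 1*(2)*conj(I) + 1*(-2)*conj(-1) + 1*(2)*conj(-I)]
      = (1/4)[(6) + (-2*I) + (2) + (2*I)] = 8/4 = 2
  <chi_rho, chi_2> = (1/4)[1*(6)*conj(1) + 1*(2)*conj(-1) + 1*(-2)*conj(1) + 1*(2)*conj(-1)]
      = (1/4)[(6) + (-2) + (-2) + (-2)] = 0/4 = 0
  <chi_rho, chi_3> = (1/4)[1*(6)*conj(1) + 1*(2)*conj(-I) + 1*(-2)*conj(-1) + 1*(2)*conj(I)]
      = (1/4)[(6) + (2*I) + (2) + (-2*I)] = 8/4 = 2
(Exp terms are combined using exp(i*s)*conj(exp(i*t)) = exp(i*(s-t)), and sums of them are collapsed using the identity that for every m > 1 the m distinct m-th roots of unity sum to 0, e.g. 1 + exp(2*I*pi/3) + exp(-2*I*pi/3) = 0.)
Dimension check: dim(rho) = sum (mult * dim) = 2*1 + 2*1 + 0*1 + 2*1 = 6 = chi_rho(e) = 6.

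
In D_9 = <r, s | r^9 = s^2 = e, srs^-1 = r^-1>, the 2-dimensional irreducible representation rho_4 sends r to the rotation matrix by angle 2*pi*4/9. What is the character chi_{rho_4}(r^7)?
chi_{rho_4}(r^7) = 2*cos(2*pi*4*7/9) = 2*cos(56*pi/9)

Why: rho_4(r^7) is rotation by angle 2*pi*4*7/9, whose trace is 2*cos(2*pi*4*7/9) = 2*cos(56*pi/9).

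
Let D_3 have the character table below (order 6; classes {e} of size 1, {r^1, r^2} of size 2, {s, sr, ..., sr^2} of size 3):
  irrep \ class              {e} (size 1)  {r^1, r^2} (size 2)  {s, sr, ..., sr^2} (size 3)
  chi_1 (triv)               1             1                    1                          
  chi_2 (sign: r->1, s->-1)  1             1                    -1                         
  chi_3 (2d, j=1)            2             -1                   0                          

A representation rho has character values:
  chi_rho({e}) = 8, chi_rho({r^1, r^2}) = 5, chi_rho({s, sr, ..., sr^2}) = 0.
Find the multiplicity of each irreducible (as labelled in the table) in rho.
Multiplicities: chi_1: 3, chi_2: 3, chi_3: 1.

Reasoning: Use <chi_rho, chi> = (1/|G|) sum_C |C| * chi_rho(C) * conj(chi(C)) with |G| = 6 for each irreducible chi in the table:
  <chi_rho, chi_1> = (1/6)[1*(8)*conj(1) + 2*(5)*conj(1) + 3*(0)*conj(1)]
      = (1/6)[(8) + (10) + (0)] = 18/6 = 3
  <chi_rho, chi_2> = (1/6)[1*(8)*conj(1) + 2*(5)*conj(1) + 3*(0)*conj(-1)]
      = (1/6)[(8) + (10) + (0)] = 18/6 = 3
  <chi_rho, chi_3> = (1/6)[1*(8)*conj(2) + 2*(5)*conj(-1) + 3*(0)*conj(0)]
      = (1/6)[(16) + (-10) + (0)] = 6/6 = 1
Dimension check: dim(rho) = sum (mult * dim) = 3*1 + 3*1 + 1*2 = 8 = chi_rho(e) = 8.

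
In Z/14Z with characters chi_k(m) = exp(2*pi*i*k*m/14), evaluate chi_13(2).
chi_13(2) = zeta_14^26 = exp(-2*I*pi/7)

Explanation: chi_13(2) = zeta_14^(13*2) = zeta_14^26. Since zeta_14^14 = 1, this equals zeta_14^12 = exp(2*pi*i*12/14) = exp(-2*I*pi/7).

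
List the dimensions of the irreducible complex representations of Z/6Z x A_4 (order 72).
Dimensions: 1, 1, 1, 1, 1, 1, 1, 1, 1, 1, 1, 1, 1, 1, 1, 1, 1, 1, 3, 3, 3, 3, 3, 3

Reasoning: There are 24 irreducibles (= number of conjugacy classes). Their dimensions d_i satisfy sum d_i^2 = |G| = 72: 1 + 1 + 1 + 1 + 1 + 1 + 1 + 1 + 1 + 1 + 1 + 1 + 1 + 1 + 1 + 1 + 1 + 1 + 9 + 9 + 9 + 9 + 9 + 9 = 72. (For the product with Z/6Z: each of the 6 1-dim characters of Z/6Z tensors with each irrep of A_4, giving 6 copies of each A_4-dimension.)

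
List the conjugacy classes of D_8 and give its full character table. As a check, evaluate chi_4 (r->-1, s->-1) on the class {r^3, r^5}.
Conjugacy classes: {e} of size 1, {r^4} of size 1, {r^1, r^7} of size 2, {r^2, r^6} of size 2, {r^3, r^5} of size 2, {s, sr^2, ...} of size 4, {sr, sr^3, ...} of size 4.
Character table:
  irrep \ class              {e} (size 1)  {r^4} (size 1)  {r^1, r^7} (size 2)  {r^2, r^6} (size 2)  {r^3, r^5} (size 2)  {s, sr^2, ...} (size 4)  {sr, sr^3, ...} (size 4)
  chi_1 (triv)               1             1               1                    1                    1                    1                        1                       
  chi_2 (sign: r->1, s->-1)  1             1               1                    1                    1                    -1                       -1                      
  chi_3 (r->-1, s->1)        1             1               -1                   1                    -1                   1                        -1                      
  chi_4 (r->-1, s->-1)       1             1               -1                   1                    -1                   -1                       1                       
  chi_5 (2d, j=1)            2             -2              sqrt(2)              0                    -sqrt(2)             0                        0                       
  chi_6 (2d, j=2)            2             2               0                    -2                   0                    0                        0                       
  chi_7 (2d, j=3)            2             -2              -sqrt(2)             0                    sqrt(2)              0                        0                       

Spot check: chi_4 (r->-1, s->-1) on {r^3, r^5} = -1.

Why: D_8 has order 2*8 = 16 with 7 conjugacy classes, hence 7 irreducibles. Sum of squared dims 1 + 1 + 1 + 1 + 4 + 4 + 4 = 16 = |G|. Linear characters come from the abelianisation; the 2-dimensional irreps have character r^k -> 2*cos(2*pi*j*k/8), reflections -> 0.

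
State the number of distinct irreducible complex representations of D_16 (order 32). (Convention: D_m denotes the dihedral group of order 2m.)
11

Reasoning: The number of irreducible complex representations of a finite group equals its number of conjugacy classes. D_16 has 11 conjugacy classes (n/2 + 3 for n even), so D_16 (order 32) has exactly 11 irreducible complex representations.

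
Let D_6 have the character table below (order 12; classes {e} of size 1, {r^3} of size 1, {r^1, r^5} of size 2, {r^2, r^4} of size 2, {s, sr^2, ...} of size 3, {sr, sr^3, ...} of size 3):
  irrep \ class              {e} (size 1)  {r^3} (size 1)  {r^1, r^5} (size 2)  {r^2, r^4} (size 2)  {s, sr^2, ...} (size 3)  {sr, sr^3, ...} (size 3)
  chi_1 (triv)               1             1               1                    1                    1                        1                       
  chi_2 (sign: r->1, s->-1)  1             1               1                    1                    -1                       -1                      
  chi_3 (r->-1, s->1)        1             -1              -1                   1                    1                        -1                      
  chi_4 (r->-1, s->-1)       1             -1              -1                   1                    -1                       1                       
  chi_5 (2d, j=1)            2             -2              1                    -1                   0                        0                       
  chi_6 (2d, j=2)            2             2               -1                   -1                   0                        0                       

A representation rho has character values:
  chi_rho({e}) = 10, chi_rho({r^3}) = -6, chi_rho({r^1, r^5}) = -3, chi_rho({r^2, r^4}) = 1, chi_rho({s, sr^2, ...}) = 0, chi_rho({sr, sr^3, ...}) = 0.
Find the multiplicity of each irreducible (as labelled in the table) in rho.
Multiplicities: chi_1: 0, chi_2: 0, chi_3: 2, chi_4: 2, chi_5: 2, chi_6: 1.

Reasoning: Use <chi_rho, chi> = (1/|G|) sum_C |C| * chi_rho(C) * conj(chi(C)) with |G| = 12 for each irreducible chi in the table:
  <chi_rho, chi_1> = (1/12)[1*(10)*conj(1) + 1*(-6)*conj(1) + 2*(-3)*conj(1) + 2*(1)*conj(1) + 3*(0)*conj(1) + 3*(0)*conj(1)]
      = (1/12)[(10) + (-6) + (-6) + (2) + (0) + (0)] = 0/12 = 0
  <chi_rho, chi_2> = (1/12)[1*(10)*conj(1) + 1*(-6)*conj(1) + 2*(-3)*conj(1) + 2*(1)*conj(1) + 3*(0)*conj(-1) + 3*(0)*conj(-1)]
      = (1/12)[(10) + (-6) + (-6) + (2) + (0) + (0)] = 0/12 = 0
  <chi_rho, chi_3> = (1/12)[1*(10)*conj(1) + 1*(-6)*conj(-1) + 2*(-3)*conj(-1) + 2*(1)*conj(1) + 3*(0)*conj(1) + 3*(0)*conj(-1)]
      = (1/12)[(10) + (6) + (6) + (2) + (0) + (0)] = 24/12 = 2
  <chi_rho, chi_4> = (1/12)[1*(10)*conj(1) + 1*(-6)*conj(-1) + 2*(-3)*conj(-1) + 2*(1)*conj(1) + 3*(0)*conj(-1) + 3*(0)*conj(1)]
      = (1/12)[(10) + (6) + (6) + (2) + (0) + (0)] = 24/12 = 2
  <chi_rho, chi_5> = (1/12)[1*(10)*conj(2) + 1*(-6)*conj(-2) + 2*(-3)*conj(1) + 2*(1)*conj(-1) + 3*(0)*conj(0) + 3*(0)*conj(0)]
      = (1/12)[(20) + (12) + (-6) + (-2) + (0) + (0)] = 24/12 = 2
  <chi_rho, chi_6> = (1/12)[1*(10)*conj(2) + 1*(-6)*conj(2) + 2*(-3)*conj(-1) + 2*(1)*conj(-1) + 3*(0)*conj(0) + 3*(0)*conj(0)]
      = (1/12)[(20) + (-12) + (6) + (-2) + (0) + (0)] = 12/12 = 1
Dimension check: dim(rho) = sum (mult * dim) = 0*1 + 0*1 + 2*1 + 2*1 + 2*2 + 1*2 = 10 = chi_rho(e) = 10.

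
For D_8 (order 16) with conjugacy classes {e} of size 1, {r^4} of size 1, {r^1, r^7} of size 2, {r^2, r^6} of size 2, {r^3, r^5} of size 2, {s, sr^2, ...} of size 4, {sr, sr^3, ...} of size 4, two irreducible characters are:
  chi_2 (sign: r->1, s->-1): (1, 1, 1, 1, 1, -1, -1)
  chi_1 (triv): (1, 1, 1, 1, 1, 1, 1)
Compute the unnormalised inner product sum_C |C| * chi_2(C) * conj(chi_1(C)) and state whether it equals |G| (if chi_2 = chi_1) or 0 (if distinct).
Sum = 0; so <chi_2, chi_1> = 0 (distinct irreducibles are orthogonal).

Explanation: Compute term by term over conjugacy classes (|C| * chi_2(C) * conj(chi_1(C))):
  1*(1)*conj(1) + 1*(1)*conj(1) + 2*(1)*conj(1) + 2*(1)*conj(1) + 2*(1)*conj(1) + 4*(-1)*conj(1) + 4*(-1)*conj(1)
  = (1) + (1) + (2) + (2) + (2) + (-4) + (-4)
  = 0.
Dividing by |G| = 16 gives 0/16 = 0, matching the row-orthogonality relation <chi_2, chi_1> = [chi_2 = chi_1].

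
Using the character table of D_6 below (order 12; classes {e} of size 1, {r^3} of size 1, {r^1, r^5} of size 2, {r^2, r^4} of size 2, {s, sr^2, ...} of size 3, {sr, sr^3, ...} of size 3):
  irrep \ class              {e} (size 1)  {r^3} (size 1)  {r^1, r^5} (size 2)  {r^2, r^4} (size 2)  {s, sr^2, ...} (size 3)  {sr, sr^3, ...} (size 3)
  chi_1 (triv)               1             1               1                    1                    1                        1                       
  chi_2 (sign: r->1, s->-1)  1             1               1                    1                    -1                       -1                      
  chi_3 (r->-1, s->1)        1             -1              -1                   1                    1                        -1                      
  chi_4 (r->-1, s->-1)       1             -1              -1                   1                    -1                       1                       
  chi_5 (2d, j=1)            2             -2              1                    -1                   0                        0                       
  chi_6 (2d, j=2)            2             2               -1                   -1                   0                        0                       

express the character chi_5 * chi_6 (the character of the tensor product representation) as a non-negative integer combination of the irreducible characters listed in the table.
chi_5 tensor chi_6 = chi_3 + chi_4 + chi_5 (all other irreducibles have multiplicity 0).

Working: The character of a tensor product is the pointwise product (chi_5 * chi_6)(C) = chi_5(C) * chi_6(C):
  {e}: (2)*(2), {r^3}: (-2)*(2), {r^1, r^5}: (1)*(-1), {r^2, r^4}: (-1)*(-1), {s, sr^2, ...}: (0)*(0), {sr, sr^3, ...}: (0)*(0)
so (chi_5 * chi_6) takes values
  {e} -> 4, {r^3} -> -4, {r^1, r^5} -> -1, {r^2, r^4} -> 1, {s, sr^2, ...} -> 0, {sr, sr^3, ...} -> 0.
Now take the inner product of this character with each irreducible chi from the table, <chi_5*chi_6, chi> = (1/12) sum_C |C| (chi_5*chi_6)(C) conj(chi(C)):
  <chi_5*chi_6, chi_1> = (1/12)[1*(4)*conj(1) + 1*(-4)*conj(1) + 2*(-1)*conj(1) + 2*(1)*conj(1) + 3*(0)*conj(1) + 3*(0)*conj(1)]
      = (1/12)[(4) + (-4) + (-2) + (2) + (0) + (0)] = 0/12 = 0
  <chi_5*chi_6, chi_2> = (1/12)[1*(4)*conj(1) + 1*(-4)*conj(1) + 2*(-1)*conj(1) + 2*(1)*conj(1) + 3*(0)*conj(-1) + 3*(0)*conj(-1)]
      = (1/12)[(4) + (-4) + (-2) + (2) + (0) + (0)] = 0/12 = 0
  <chi_5*chi_6, chi_3> = (1/12)[1*(4)*conj(1) + 1*(-4)*conj(-1) + 2*(-1)*conj(-1) + 2*(1)*conj(1) + 3*(0)*conj(1) + 3*(0)*conj(-1)]
      = (1/12)[(4) + (4) + (2) + (2) + (0) + (0)] = 12/12 = 1
  <chi_5*chi_6, chi_4> = (1/12)[1*(4)*conj(1) + 1*(-4)*conj(-1) + 2*(-1)*conj(-1) + 2*(1)*conj(1) + 3*(0)*conj(-1) + 3*(0)*conj(1)]
      = (1/12)[(4) + (4) + (2) + (2) + (0) + (0)] = 12/12 = 1
  <chi_5*chi_6, chi_5> = (1/12)[1*(4)*conj(2) + 1*(-4)*conj(-2) + 2*(-1)*conj(1) + 2*(1)*conj(-1) + 3*(0)*conj(0) + 3*(0)*conj(0)]
      = (1/12)[(8) + (8) + (-2) + (-2) + (0) + (0)] = 12/12 = 1
  <chi_5*chi_6, chi_6> = (1/12)[1*(4)*conj(2) + 1*(-4)*conj(2) + 2*(-1)*conj(-1) + 2*(1)*conj(-1) + 3*(0)*conj(0) + 3*(0)*conj(0)]
      = (1/12)[(8) + (-8) + (2) + (-2) + (0) + (0)] = 0/12 = 0
Hence the multiplicities are chi_3: 1, chi_4: 1, chi_5: 1. Dimension check: dim(chi_5)*dim(chi_6) = 2*2 = 4 and sum (mult * dim) = 1*1 + 1*1 + 1*2 = 4.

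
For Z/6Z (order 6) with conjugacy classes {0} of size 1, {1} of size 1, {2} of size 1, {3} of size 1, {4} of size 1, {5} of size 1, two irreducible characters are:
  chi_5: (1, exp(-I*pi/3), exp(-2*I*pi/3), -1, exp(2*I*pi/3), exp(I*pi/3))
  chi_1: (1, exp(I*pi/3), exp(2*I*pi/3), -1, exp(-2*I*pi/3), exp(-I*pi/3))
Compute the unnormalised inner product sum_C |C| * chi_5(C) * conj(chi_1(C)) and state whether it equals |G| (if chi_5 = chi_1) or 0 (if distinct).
Sum = 0; so <chi_5, chi_1> = 0 (distinct irreducibles are orthogonal).

Explanation: Compute term by term over conjugacy classes (|C| * chi_5(C) * conj(chi_1(C))):
  1*(1)*conj(1) + 1*(exp(-I*pi/3))*conj(exp(I*pi/3)) + 1*(exp(-2*I*pi/3))*conj(exp(2*I*pi/3)) + 1*(-1)*conj(-1) + 1*(exp(2*I*pi/3))*conj(exp(-2*I*pi/3)) + 1*(exp(I*pi/3))*conj(exp(-I*pi/3))
  = (1) + (exp(-2*I*pi/3)) + (exp(2*I*pi/3)) + (1) + (exp(-2*I*pi/3)) + (exp(2*I*pi/3))
  = 0.
(Exp terms are combined using exp(i*s)*conj(exp(i*t)) = exp(i*(s-t)), and sums of them are collapsed using the identity that for every m > 1 the m distinct m-th roots of unity sum to 0, e.g. 1 + exp(2*I*pi/3) + exp(-2*I*pi/3) = 0.)
Dividing by |G| = 6 gives 0/6 = 0, matching the row-orthogonality relation <chi_5, chi_1> = [chi_5 = chi_1].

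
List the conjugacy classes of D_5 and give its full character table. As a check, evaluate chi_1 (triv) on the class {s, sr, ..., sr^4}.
Conjugacy classes: {e} of size 1, {r^1, r^4} of size 2, {r^2, r^3} of size 2, {s, sr, ..., sr^4} of size 5.
Character table:
  irrep \ class              {e} (size 1)  {r^1, r^4} (size 2)  {r^2, r^3} (size 2)  {s, sr, ..., sr^4} (size 5)
  chi_1 (triv)               1             1                    1                    1                          
  chi_2 (sign: r->1, s->-1)  1             1                    1                    -1                         
  chi_3 (2d, j=1)            2             -1/2 + sqrt(5)/2     -sqrt(5)/2 - 1/2     0                          
  chi_4 (2d, j=2)            2             -sqrt(5)/2 - 1/2     -1/2 + sqrt(5)/2     0                          

Spot check: chi_1 (triv) on {s, sr, ..., sr^4} = 1.

Proof sketch: D_5 has order 2*5 = 10 with 4 conjugacy classes, hence 4 irreducibles. Sum of squared dims 1 + 1 + 4 + 4 = 10 = |G|. Linear characters come from the abelianisation; the 2-dimensional irreps have character r^k -> 2*cos(2*pi*j*k/5), reflections -> 0.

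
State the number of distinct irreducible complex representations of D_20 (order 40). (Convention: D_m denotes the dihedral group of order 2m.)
13

Derivation: The number of irreducible complex representations of a finite group equals its number of conjugacy classes. D_20 has 13 conjugacy classes (n/2 + 3 for n even), so D_20 (order 40) has exactly 13 irreducible complex representations.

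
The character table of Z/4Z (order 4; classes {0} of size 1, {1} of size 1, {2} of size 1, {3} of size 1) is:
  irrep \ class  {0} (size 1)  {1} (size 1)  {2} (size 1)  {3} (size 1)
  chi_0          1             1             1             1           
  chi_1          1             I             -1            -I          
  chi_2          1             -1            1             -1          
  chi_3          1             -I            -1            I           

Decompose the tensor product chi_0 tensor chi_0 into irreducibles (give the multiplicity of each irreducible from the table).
chi_0 tensor chi_0 = chi_0 (all other irreducibles have multiplicity 0).

Details: The character of a tensor product is the pointwise product (chi_0 * chi_0)(C) = chi_0(C) * chi_0(C):
  {0}: (1)*(1), {1}: (1)*(1), {2}: (1)*(1), {3}: (1)*(1)
so (chi_0 * chi_0) takes values
  {0} -> 1, {1} -> 1, {2} -> 1, {3} -> 1.
Now take the inner product of this character with each irreducible chi from the table, <chi_0*chi_0, chi> = (1/4) sum_C |C| (chi_0*chi_0)(C) conj(chi(C)):
  <chi_0*chi_0, chi_0> = (1/4)[1*(1)*conj(1) + 1*(1)*conj(1) + 1*(1)*conj(1) + 1*(1)*conj(1)]
      = (1/4)[(1) + (1) + (1) + (1)] = 4/4 = 1
  <chi_0*chi_0, chi_1> = (1/4)[1*(1)*conj(1) + 1*(1)*conj(I) + 1*(1)*conj(-1) + 1*(1)*conj(-I)]
      = (1/4)[(1) + (-I) + (-1) + (I)] = 0/4 = 0
  <chi_0*chi_0, chi_2> = (1/4)[1*(1)*conj(1) + 1*(1)*conj(-1) + 1*(1)*conj(1) + 1*(1)*conj(-1)]
      = (1/4)[(1) + (-1) + (1) + (-1)] = 0/4 = 0
  <chi_0*chi_0, chi_3> = (1/4)[1*(1)*conj(1) + 1*(1)*conj(-I) + 1*(1)*conj(-1) + 1*(1)*conj(I)]
      = (1/4)[(1) + (I) + (-1) + (-I)] = 0/4 = 0
(Exp terms are combined using exp(i*s)*conj(exp(i*t)) = exp(i*(s-t)), and sums of them are collapsed using the identity that for every m > 1 the m distinct m-th roots of unity sum to 0, e.g. 1 + exp(2*I*pi/3) + exp(-2*I*pi/3) = 0.)
Hence the multiplicities are chi_0: 1. Dimension check: dim(chi_0)*dim(chi_0) = 1*1 = 1 and sum (mult * dim) = 1*1 = 1.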